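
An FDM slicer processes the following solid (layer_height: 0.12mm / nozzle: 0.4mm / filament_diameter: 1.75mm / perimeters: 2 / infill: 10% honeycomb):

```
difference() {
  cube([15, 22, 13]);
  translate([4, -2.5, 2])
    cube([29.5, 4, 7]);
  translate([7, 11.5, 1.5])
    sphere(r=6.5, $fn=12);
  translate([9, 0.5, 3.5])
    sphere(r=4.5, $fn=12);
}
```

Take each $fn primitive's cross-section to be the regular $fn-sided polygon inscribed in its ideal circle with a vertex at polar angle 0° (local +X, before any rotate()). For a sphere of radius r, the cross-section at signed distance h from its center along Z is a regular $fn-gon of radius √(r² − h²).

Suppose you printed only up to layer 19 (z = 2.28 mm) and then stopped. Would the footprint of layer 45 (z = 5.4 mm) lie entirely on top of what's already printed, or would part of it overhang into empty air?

Compare the two slices. At z = 2.28: the 15×22 cube contributes its full rectangle (area 330.00 mm²); the 29.5×4 cube at (4, -2.5) contributes its full rectangle (area 118.00 mm²); the r=6.5 sphere at (7, 11.5) slices to a regular 12-gon of circumradius 6.453 (√(r²−h²) with h=0.78 from center) (area = (12/2)·6.453²·sin(360°/12) = 124.92 mm²); the r=4.5 sphere at (9, 0.5) contributes a regular 12-gon of circumradius √(4.5²−1.22²) = 4.331 (area = (12/2)·4.331²·sin(360°/12) = 56.28 mm²); Subtracting the remaining from the first: starting from the 15×22 cube (330.00 mm²), the 29.5×4 cube at (4, -2.5) partially overlaps it — only the 16.50 mm² overlap (of its 118.00 mm²) is removed, clipping the outline; the r=6.5 sphere at (7, 11.5) lies wholly inside it (removes its full 124.92 mm² and its 40.08 mm outline becomes a hole wall); the r=4.5 sphere at (9, 0.5) partially overlaps it — only the 19.75 mm² overlap (of its 56.28 mm²) is removed, clipping the outline — area = 168.83 mm². At z = 5.4: the 15×22 cube contributes its full rectangle (area 330.00 mm²); the cube at (4, -2.5) is present — its section is the full 29.5×4 rectangle (area 118.00 mm²); the r=6.5 sphere at (7, 11.5) slices to a regular 12-gon of circumradius 5.200 (√(r²−h²) with h=3.9 from center) (area = (12/2)·5.200²·sin(360°/12) = 81.12 mm²); the r=4.5 sphere at (9, 0.5) contributes a regular 12-gon of circumradius √(4.5²−1.9²) = 4.079 (area = (12/2)·4.079²·sin(360°/12) = 49.92 mm²); After the difference (first − rest): starting from the 15×22 cube (330.00 mm²), the 29.5×4 cube at (4, -2.5) partially overlaps it — only the 16.50 mm² overlap (of its 118.00 mm²) is removed, clipping the outline; the r=6.5 sphere at (7, 11.5) lies wholly inside it (removes its full 81.12 mm² and its 32.30 mm outline becomes a hole wall); the r=4.5 sphere at (9, 0.5) partially overlaps it — only the 17.07 mm² overlap (of its 49.92 mm²) is removed, clipping the outline — area = 215.31 mm². Checking containment: at z = 5.4 the cross-section extends beyond the z = 2.28 cross-section by about 46.48 mm².

part overhangs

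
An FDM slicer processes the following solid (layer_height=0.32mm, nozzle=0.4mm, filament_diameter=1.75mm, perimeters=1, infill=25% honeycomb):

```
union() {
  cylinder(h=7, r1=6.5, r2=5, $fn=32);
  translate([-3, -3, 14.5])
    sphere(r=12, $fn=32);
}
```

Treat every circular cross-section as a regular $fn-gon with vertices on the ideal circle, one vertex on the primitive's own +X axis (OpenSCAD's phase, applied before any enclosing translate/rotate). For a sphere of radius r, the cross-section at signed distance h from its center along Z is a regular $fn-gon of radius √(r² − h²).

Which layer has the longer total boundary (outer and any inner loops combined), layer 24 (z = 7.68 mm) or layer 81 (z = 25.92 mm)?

Layer 24 (z = 7.68): the cone is not intersected at this z (z outside [0, 7]); the sphere at (-3, -3): section is a regular 32-gon, circumradius = √(r²−h²) = √(12²−6.82²) = 9.874 (perimeter = 2·32·9.874·sin(180°/32) = 61.94 mm); Combining (union): only the r=12 sphere at (-3, -3) is present, so the union is just that shape — boundary = 61.94 mm. So its perimeter = 61.94 mm. Layer 81 (z = 25.92): the cone is absent (z outside [0, 7]); the r=12 sphere at (-3, -3) contributes a regular 32-gon of circumradius √(12²−11.42²) = 3.686 (perimeter = 2·32·3.686·sin(180°/32) = 23.12 mm); Merging all regions: only the r=12 sphere at (-3, -3) is present, so the union is just that shape — boundary = 23.12 mm. So its perimeter = 23.12 mm. Layer 24 is larger (61.94 vs 23.12 mm).

layer 24 (z = 7.68 mm)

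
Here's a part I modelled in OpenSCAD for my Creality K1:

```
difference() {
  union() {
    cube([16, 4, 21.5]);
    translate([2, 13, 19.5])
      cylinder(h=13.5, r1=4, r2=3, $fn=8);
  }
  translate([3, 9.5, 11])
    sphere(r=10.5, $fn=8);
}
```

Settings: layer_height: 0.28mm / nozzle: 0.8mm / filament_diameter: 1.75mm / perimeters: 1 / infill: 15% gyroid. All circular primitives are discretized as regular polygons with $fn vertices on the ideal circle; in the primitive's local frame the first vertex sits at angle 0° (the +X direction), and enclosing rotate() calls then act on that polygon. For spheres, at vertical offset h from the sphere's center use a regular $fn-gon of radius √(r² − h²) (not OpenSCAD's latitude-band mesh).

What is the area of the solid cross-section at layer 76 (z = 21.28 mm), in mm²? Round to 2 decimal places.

At z = 21.28 mm: the cube is present — its section is the full 16×4 rectangle (area 64.00 mm²); the cone at (2, 13): at t=0.132 of its height the radius interpolates to r₁+(r₂−r₁)t = 3.868, giving a regular 8-gon of that circumradius (area = (8/2)·3.868²·sin(360°/8) = 42.32 mm²); Combining (union): the 2 present regions are separate (no shared area or edge), so areas and boundary lengths simply add and each stays a separate island — area = 106.32 mm²; the r=10.5 sphere at (3, 9.5) slices to a regular 8-gon of circumradius 2.138 (√(r²−h²) with h=10.28 from center) (area = (8/2)·2.138²·sin(360°/8) = 12.93 mm²); Subtracting the remaining from the first: starting from that combined region (106.32 mm²), the r=10.5 sphere at (3, 9.5) partially overlaps it — only the 5.88 mm² overlap (of its 12.93 mm²) is removed, clipping the outline — area = 100.44 mm². Overall, the cross-section has 2 separate islands. Net area = 100.44 mm².

100.44 mm²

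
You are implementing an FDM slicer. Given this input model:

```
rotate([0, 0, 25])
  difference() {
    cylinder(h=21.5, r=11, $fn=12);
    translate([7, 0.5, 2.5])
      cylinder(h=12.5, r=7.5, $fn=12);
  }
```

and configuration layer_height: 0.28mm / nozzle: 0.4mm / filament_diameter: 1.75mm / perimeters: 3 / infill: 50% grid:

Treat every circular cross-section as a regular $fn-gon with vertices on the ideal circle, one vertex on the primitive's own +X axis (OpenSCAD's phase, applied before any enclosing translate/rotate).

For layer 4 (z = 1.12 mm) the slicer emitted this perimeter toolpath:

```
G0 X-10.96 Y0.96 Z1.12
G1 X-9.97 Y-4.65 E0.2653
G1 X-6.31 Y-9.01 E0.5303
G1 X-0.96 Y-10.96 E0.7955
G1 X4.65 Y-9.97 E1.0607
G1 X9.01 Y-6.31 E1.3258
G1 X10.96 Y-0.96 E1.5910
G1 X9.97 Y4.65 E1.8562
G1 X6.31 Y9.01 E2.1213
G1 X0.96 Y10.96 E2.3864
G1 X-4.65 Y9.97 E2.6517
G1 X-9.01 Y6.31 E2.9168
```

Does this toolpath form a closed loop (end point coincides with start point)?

Start point (G0): (-10.96, 0.96). End point (last G1): the path does not return to the start — open.

no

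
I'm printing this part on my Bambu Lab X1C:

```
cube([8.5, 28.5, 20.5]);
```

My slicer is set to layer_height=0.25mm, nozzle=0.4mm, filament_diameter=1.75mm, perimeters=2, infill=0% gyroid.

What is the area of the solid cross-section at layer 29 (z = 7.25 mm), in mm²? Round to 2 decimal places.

242.25 mm²

At z = 7.25 mm: the cube (footprint 8.5×28.5) is included at this height (area 242.25 mm²). Overall, the cross-section is a single solid region. Net area = 242.25 mm².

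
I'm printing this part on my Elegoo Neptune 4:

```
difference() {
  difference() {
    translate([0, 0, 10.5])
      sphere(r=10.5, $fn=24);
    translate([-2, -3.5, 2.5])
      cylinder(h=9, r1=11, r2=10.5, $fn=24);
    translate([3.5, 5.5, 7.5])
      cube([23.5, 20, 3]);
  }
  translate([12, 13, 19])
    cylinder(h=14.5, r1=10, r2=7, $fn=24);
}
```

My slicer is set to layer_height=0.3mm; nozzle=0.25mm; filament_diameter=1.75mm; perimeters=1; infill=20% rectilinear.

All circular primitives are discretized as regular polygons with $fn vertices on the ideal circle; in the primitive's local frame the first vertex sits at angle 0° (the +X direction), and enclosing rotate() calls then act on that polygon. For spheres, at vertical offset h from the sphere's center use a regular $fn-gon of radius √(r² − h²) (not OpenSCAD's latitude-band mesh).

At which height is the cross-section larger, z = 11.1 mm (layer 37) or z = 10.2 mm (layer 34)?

Layer 37 (z = 11.1): the r=10.5 sphere contributes a regular 24-gon of circumradius √(10.5²−0.6²) = 10.483 (area = (24/2)·10.483²·sin(360°/24) = 341.30 mm²); the cone at (-2, -3.5): at t=0.956 of its height the radius interpolates to r₁+(r₂−r₁)t = 10.522, giving a regular 24-gon of that circumradius (area = (24/2)·10.522²·sin(360°/24) = 343.87 mm²); the cube at (3.5, 5.5) does not reach this height (z outside [7.5, 10.5]); After the difference (first − rest): starting from the r=10.5 sphere (341.30 mm²), the cone at (-2, -3.5) partially overlaps it — only the 258.97 mm² overlap (of its 343.87 mm²) is removed, clipping the outline — area = 82.33 mm²; the cone at (12, 13) is not intersected at this z (z outside [19, 33.5]); Subtracting the remaining from the first: none of the subtracted shapes is present at this height, so the result so far is unchanged — area = 82.33 mm². So its area = 82.33 mm². Layer 34 (z = 10.2): the sphere: section is a regular 24-gon, circumradius = √(r²−h²) = √(10.5²−0.3²) = 10.496 (area = (24/2)·10.496²·sin(360°/24) = 342.14 mm²); the cone at (-2, -3.5) contributes a regular 24-gon of circumradius 10.572 (interpolated between r1=11 and r2=10.5 at t=0.856) (area = (24/2)·10.572²·sin(360°/24) = 347.14 mm²); the cube at (3.5, 5.5) is present — its section is the full 23.5×20 rectangle (area 470.00 mm²); Subtracting the remaining from the first: starting from the r=10.5 sphere (342.14 mm²), the cone at (-2, -3.5) partially overlaps it — only the 260.76 mm² overlap (of its 347.14 mm²) is removed, clipping the outline; the 23.5×20 cube at (3.5, 5.5) partially overlaps it — only the 14.31 mm² overlap (of its 470.00 mm²) is removed, clipping the outline — area = 67.06 mm²; the cone at (12, 13) is absent (z outside [19, 33.5]); Taking the first minus the rest: none of the subtracted shapes is present at this height, so the result so far is unchanged — area = 67.06 mm². So its area = 67.06 mm². Layer 37 is larger (82.33 vs 67.06 mm²).

layer 37 (z = 11.1 mm)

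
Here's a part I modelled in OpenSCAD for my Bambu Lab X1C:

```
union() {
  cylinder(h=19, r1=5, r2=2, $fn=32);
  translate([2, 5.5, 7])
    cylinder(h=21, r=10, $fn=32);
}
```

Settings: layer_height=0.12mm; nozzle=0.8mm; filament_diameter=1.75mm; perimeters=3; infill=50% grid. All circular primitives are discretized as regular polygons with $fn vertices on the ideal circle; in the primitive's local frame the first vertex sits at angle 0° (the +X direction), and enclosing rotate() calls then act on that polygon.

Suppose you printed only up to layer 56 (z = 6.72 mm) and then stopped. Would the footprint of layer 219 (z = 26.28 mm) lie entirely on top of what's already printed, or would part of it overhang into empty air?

Compare the two slices. At z = 6.72: the cone contributes a regular 32-gon of circumradius 3.939 (interpolated between r1=5 and r2=2 at t=0.354) (area = (32/2)·3.939²·sin(360°/32) = 48.43 mm²); the cylinder at (2, 5.5) does not reach this height (z outside [7, 28]); Combining (union): only the cone is present, so the union is just that shape — area = 48.43 mm². At z = 26.28: the cone is absent (z outside [0, 19]); the cylinder at (2, 5.5): section is a regular 32-gon, circumradius r=10 (area = (32/2)·10.000²·sin(360°/32) = 312.14 mm²); Merging all regions: only the r=10 cylinder at (2, 5.5) is present, so the union is just that shape — area = 312.14 mm². Checking containment: at z = 26.28 the cross-section extends beyond the z = 6.72 cross-section by about 263.71 mm².

part overhangs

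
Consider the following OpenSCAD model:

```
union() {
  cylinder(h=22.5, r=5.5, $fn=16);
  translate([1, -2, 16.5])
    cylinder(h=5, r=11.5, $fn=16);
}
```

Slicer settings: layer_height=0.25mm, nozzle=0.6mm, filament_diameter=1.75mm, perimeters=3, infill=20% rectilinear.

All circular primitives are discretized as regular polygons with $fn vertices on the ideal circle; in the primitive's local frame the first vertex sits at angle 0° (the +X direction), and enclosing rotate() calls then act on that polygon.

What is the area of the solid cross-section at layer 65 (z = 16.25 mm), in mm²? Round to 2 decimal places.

At z = 16.25 mm: the cylinder: section is a regular 16-gon, circumradius r=5.5 (area = (16/2)·5.500²·sin(360°/16) = 92.61 mm²); the cylinder at (1, -2) is not intersected at this z (z outside [16.5, 21.5]); Taking the union: only the r=5.5 cylinder is present, so the union is just that shape — area = 92.61 mm². Overall, the cross-section is a single solid region. Net area = 92.61 mm².

92.61 mm²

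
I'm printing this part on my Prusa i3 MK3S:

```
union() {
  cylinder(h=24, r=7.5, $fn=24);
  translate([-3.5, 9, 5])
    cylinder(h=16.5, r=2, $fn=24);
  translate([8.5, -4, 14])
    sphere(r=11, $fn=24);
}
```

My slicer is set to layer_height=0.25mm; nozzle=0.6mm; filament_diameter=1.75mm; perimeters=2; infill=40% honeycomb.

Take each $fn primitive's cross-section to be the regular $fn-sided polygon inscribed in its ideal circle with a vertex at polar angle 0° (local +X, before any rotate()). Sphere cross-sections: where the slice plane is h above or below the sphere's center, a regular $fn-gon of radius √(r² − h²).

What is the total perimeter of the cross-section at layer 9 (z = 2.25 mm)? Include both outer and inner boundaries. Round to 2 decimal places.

At z = 2.25 mm: the r=7.5 cylinder gives a regular 24-gon of circumradius 7.5 (constant along its height) (perimeter = 2·24·7.500·sin(180°/24) = 46.99 mm); the cylinder at (-3.5, 9) is absent (z outside [5, 21.5]); the sphere at (8.5, -4) does not reach this height (|z−center|=11.750 > r=11); Merging all regions: only the r=7.5 cylinder is present, so the union is just that shape — boundary = 46.99 mm. Overall, the cross-section is a single solid region. Total boundary length (outer) = 46.99 mm.

46.99 mm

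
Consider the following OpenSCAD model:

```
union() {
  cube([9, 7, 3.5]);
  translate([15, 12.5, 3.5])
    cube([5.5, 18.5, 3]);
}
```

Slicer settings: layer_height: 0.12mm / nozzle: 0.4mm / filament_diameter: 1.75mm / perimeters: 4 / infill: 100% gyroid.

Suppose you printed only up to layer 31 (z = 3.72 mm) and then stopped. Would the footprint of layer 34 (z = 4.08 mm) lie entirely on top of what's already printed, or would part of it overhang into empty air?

entirely on top

Compare the two slices. At z = 3.72: the cube is absent (z outside [0, 3.5]); the cube at (15, 12.5) is present — its section is the full 5.5×18.5 rectangle (area 101.75 mm²); Merging all regions: only the 5.5×18.5 cube at (15, 12.5) is present, so the union is just that shape — area = 101.75 mm². At z = 4.08: the cube is not intersected at this z (z outside [0, 3.5]); the cube at (15, 12.5) is present — its section is the full 5.5×18.5 rectangle (area 101.75 mm²); Taking the union: only the 5.5×18.5 cube at (15, 12.5) is present, so the union is just that shape — area = 101.75 mm². Checking containment: the cross-section at z = 4.08 is a subset of the cross-section at z = 3.72.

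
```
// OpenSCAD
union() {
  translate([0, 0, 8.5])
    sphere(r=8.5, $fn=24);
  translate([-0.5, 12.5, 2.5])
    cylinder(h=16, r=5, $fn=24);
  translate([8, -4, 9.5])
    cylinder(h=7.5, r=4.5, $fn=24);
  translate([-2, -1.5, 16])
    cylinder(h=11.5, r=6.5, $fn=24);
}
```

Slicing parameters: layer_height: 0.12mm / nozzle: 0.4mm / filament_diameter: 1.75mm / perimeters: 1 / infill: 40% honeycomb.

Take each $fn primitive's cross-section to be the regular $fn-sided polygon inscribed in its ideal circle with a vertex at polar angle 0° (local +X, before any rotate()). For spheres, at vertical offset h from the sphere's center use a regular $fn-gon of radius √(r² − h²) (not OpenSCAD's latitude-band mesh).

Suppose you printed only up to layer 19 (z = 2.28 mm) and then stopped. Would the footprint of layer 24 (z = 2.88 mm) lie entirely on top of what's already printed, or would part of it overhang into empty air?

Compare the two slices. At z = 2.28: the r=8.5 sphere contributes a regular 24-gon of circumradius √(8.5²−6.22²) = 5.793 (area = (24/2)·5.793²·sin(360°/24) = 104.24 mm²); the cylinder at (-0.5, 12.5) is not intersected at this z (z outside [2.5, 18.5]); the cylinder at (8, -4) does not reach this height (z outside [9.5, 17]); the cylinder at (-2, -1.5) does not reach this height (z outside [16, 27.5]); Taking the union: only the r=8.5 sphere is present, so the union is just that shape — area = 104.24 mm². At z = 2.88: the sphere: section is a regular 24-gon, circumradius = √(r²−h²) = √(8.5²−5.62²) = 6.377 (area = (24/2)·6.377²·sin(360°/24) = 126.30 mm²); the r=5 cylinder at (-0.5, 12.5) gives a regular 24-gon of circumradius 5 (constant along its height) (area = (24/2)·5.000²·sin(360°/24) = 77.65 mm²); the cylinder at (8, -4) does not reach this height (z outside [9.5, 17]); the cylinder at (-2, -1.5) does not reach this height (z outside [16, 27.5]); Merging all regions: the 2 present regions are separate (no shared area or edge), so areas and boundary lengths simply add and each stays a separate island — area = 203.95 mm². Checking containment: at z = 2.88 the cross-section extends beyond the z = 2.28 cross-section by about 99.71 mm².

part overhangs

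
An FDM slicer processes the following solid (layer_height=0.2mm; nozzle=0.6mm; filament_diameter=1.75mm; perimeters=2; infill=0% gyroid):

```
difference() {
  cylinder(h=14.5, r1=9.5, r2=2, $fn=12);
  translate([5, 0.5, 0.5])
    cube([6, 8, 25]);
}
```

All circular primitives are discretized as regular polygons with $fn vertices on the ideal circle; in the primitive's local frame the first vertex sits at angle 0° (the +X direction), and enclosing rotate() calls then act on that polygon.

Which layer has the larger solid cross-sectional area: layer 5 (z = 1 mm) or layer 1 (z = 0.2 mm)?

Layer 5 (z = 1): the cone: at t=0.069 of its height the radius interpolates to r₁+(r₂−r₁)t = 8.983, giving a regular 12-gon of that circumradius (area = (12/2)·8.983²·sin(360°/12) = 242.07 mm²); the 6×8 cube at (5, 0.5) contributes its full rectangle (area 48.00 mm²); After the difference (first − rest): starting from the cone (242.07 mm²), the 6×8 cube at (5, 0.5) partially overlaps it — only the 17.09 mm² overlap (of its 48.00 mm²) is removed, clipping the outline — area = 224.98 mm². So its area = 224.98 mm². Layer 1 (z = 0.2): the cone (r1=9.5→r2=2) has section circumradius 9.397 here — a regular 12-gon (area = (12/2)·9.397²·sin(360°/12) = 264.89 mm²); the cube at (5, 0.5) is not intersected at this z (z outside [0.5, 25.5]); Taking the first minus the rest: none of the subtracted shapes is present at this height, so the cone is unchanged — area = 264.89 mm². So its area = 264.89 mm². Layer 1 is larger (264.89 vs 224.98 mm²).

layer 1 (z = 0.2 mm)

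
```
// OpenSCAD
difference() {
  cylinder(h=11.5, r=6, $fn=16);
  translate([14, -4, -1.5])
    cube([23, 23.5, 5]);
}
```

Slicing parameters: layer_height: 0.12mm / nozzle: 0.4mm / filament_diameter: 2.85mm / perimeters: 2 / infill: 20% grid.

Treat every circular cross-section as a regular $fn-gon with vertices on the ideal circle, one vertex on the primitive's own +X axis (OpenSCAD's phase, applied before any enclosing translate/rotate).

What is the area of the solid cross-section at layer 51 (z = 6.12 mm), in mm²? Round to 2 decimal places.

110.21 mm²

At z = 6.12 mm: the cylinder: section is a regular 16-gon, circumradius r=6 (area = (16/2)·6.000²·sin(360°/16) = 110.21 mm²); the cube at (14, -4) is absent (z outside [-1.5, 3.5]); After the difference (first − rest): none of the subtracted shapes is present at this height, so the r=6 cylinder is unchanged — area = 110.21 mm². Overall, the cross-section is a single solid region. Net area = 110.21 mm².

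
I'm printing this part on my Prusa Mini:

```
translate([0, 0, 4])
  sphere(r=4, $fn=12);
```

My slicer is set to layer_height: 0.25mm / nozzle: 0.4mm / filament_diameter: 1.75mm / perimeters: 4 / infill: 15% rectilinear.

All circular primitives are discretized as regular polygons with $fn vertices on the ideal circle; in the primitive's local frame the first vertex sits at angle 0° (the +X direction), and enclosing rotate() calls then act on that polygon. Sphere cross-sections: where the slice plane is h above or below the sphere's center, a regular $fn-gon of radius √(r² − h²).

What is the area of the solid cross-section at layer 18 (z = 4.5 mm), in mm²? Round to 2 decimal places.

At z = 4.5 mm: the r=4 sphere slices to a regular 12-gon of circumradius 3.969 (√(r²−h²) with h=0.5 from center) (area = (12/2)·3.969²·sin(360°/12) = 47.25 mm²). Overall, the cross-section is a single solid region. Net area = 47.25 mm².

47.25 mm²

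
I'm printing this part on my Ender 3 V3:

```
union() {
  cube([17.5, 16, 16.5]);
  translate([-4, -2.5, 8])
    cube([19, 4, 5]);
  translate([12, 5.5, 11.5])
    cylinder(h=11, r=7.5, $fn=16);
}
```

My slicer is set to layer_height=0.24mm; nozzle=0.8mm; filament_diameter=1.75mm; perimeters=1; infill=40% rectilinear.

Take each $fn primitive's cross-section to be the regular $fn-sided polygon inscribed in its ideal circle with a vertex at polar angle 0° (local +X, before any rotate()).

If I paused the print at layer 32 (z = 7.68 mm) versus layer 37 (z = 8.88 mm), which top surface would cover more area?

layer 37 (z = 8.88 mm)

Layer 32 (z = 7.68): the cube (footprint 17.5×16) is included at this height (area 280.00 mm²); the cube at (-4, -2.5) is absent (z outside [8, 13]); the cylinder at (12, 5.5) does not reach this height (z outside [11.5, 22.5]); Taking the union: only the 17.5×16 cube is present, so the union is just that shape — area = 280.00 mm². So its area = 280.00 mm². Layer 37 (z = 8.88): the cube is present — its section is the full 17.5×16 rectangle (area 280.00 mm²); the 19×4 cube at (-4, -2.5) contributes its full rectangle (area 76.00 mm²); the cylinder at (12, 5.5) is not intersected at this z (z outside [11.5, 22.5]); Taking the union: the regions partially overlap — summed areas 356.00 mm² minus the doubly-counted overlap 22.50 mm² gives 333.50 mm² — area = 333.50 mm². So its area = 333.50 mm². Layer 37 is larger (333.50 vs 280.00 mm²).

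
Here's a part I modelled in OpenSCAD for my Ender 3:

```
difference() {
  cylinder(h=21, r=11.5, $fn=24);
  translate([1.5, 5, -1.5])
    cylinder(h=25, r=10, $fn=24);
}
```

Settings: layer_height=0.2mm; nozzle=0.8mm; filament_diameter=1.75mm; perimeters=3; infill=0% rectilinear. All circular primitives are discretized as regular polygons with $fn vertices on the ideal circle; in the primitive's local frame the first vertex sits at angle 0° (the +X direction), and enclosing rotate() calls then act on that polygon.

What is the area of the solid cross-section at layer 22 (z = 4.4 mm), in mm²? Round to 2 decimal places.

At z = 4.4 mm: the r=11.5 cylinder contributes a regular 24-gon of circumradius 11.5 (area = (24/2)·11.500²·sin(360°/24) = 410.75 mm²); the cylinder at (1.5, 5): section is a regular 24-gon, circumradius r=10 (area = (24/2)·10.000²·sin(360°/24) = 310.58 mm²); Subtracting the remaining from the first: starting from the r=11.5 cylinder (410.75 mm²), the r=10 cylinder at (1.5, 5) partially overlaps it — only the 245.49 mm² overlap (of its 310.58 mm²) is removed, clipping the outline — area = 165.25 mm². Overall, the cross-section is a single solid region. Net area = 165.25 mm².

165.25 mm²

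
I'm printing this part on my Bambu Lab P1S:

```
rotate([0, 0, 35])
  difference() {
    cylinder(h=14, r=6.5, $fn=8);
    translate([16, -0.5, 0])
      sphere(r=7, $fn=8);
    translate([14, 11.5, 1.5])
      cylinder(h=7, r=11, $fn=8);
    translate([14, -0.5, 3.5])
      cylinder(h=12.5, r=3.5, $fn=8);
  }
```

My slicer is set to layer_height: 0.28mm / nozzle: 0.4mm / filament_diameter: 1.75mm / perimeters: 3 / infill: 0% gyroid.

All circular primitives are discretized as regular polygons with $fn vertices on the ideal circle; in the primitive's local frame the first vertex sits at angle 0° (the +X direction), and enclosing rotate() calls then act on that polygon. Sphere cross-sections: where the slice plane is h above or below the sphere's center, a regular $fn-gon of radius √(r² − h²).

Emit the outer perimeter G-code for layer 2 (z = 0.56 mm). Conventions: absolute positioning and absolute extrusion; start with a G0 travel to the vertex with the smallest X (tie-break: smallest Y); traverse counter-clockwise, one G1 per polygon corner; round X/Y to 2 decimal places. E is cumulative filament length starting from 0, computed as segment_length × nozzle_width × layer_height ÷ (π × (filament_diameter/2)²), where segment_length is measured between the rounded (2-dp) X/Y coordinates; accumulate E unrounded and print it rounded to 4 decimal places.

At z = 0.56 mm: the r=6.5 cylinder gives a regular 8-gon of circumradius 6.5 (constant along its height); the r=7 sphere at (16, -0.5) contributes a regular 8-gon of circumradius √(7²−0.56²) = 6.978; the cylinder at (14, 11.5) does not reach this height (z outside [1.5, 8.5]); the cylinder at (14, -0.5) does not reach this height (z outside [3.5, 16]); After the difference (first − rest): starting from the r=6.5 cylinder, the r=7 sphere at (16, -0.5) misses the remaining region (no effect) — 1 connected region; (whole slice rotated 35° about Z — lengths, areas and connectivity unchanged). The outline is a single polygon with 8 vertices. Extrusion per mm of travel: 0.4 × 0.28 / (π × 0.875²) = 0.046564. Accumulating E over each segment gives final E = 1.8527.

G0 X-6.40 Y1.13 Z0.56
G1 X-5.32 Y-3.73 E0.2318
G1 X-1.13 Y-6.40 E0.4632
G1 X3.73 Y-5.32 E0.6950
G1 X6.40 Y-1.13 E0.9263
G1 X5.32 Y3.73 E1.1582
G1 X1.13 Y6.40 E1.3895
G1 X-3.73 Y5.32 E1.6213
G1 X-6.40 Y1.13 E1.8527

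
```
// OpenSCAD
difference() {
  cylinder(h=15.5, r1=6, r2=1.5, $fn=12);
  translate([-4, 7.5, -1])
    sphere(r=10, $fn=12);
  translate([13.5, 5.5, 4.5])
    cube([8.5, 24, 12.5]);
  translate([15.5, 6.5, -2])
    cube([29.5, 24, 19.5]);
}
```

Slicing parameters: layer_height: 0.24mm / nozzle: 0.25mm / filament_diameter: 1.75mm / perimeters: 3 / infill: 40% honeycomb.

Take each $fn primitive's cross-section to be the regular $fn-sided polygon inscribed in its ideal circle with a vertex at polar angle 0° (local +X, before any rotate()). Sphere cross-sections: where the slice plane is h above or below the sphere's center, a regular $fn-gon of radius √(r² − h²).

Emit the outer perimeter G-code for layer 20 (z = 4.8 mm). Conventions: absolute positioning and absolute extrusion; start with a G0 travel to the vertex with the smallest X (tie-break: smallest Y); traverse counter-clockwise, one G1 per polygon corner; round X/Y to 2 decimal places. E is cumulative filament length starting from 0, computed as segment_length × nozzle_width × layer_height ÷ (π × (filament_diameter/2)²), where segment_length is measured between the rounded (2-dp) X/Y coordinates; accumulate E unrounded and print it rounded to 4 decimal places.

G0 X-4.47 Y-0.52 Z4.80
G1 X-3.99 Y-2.30 E0.0460
G1 X-2.30 Y-3.99 E0.1056
G1 X0.00 Y-4.61 E0.1650
G1 X2.30 Y-3.99 E0.2245
G1 X3.99 Y-2.30 E0.2841
G1 X4.61 Y0.00 E0.3435
G1 X3.99 Y2.30 E0.4029
G1 X2.96 Y3.33 E0.4392
G1 X0.07 Y0.45 E0.5410
G1 X-4.00 Y-0.65 E0.6462
G1 X-4.47 Y-0.52 E0.6584

At z = 4.8 mm: the cone (r1=6→r2=1.5) has section circumradius 4.606 here — a regular 12-gon; the r=10 sphere at (-4, 7.5) contributes a regular 12-gon of circumradius √(10²−5.8²) = 8.146; the 8.5×24 cube at (13.5, 5.5) contributes its full rectangle; the cube at (15.5, 6.5) is present — its section is the full 29.5×24 rectangle; Subtracting the remaining from the first: starting from the cone, the r=10 sphere at (-4, 7.5) partially overlaps it — only the 23.48 mm² overlap (of its 199.08 mm²) is removed, clipping the outline; the 8.5×24 cube at (13.5, 5.5) misses the remaining region (no effect); the 29.5×24 cube at (15.5, 6.5) misses the remaining region (no effect) — 1 connected region. The outline is a single polygon with 11 vertices. Extrusion per mm of travel: 0.25 × 0.24 / (π × 0.875²) = 0.024945. Accumulating E over each segment gives final E = 0.6584.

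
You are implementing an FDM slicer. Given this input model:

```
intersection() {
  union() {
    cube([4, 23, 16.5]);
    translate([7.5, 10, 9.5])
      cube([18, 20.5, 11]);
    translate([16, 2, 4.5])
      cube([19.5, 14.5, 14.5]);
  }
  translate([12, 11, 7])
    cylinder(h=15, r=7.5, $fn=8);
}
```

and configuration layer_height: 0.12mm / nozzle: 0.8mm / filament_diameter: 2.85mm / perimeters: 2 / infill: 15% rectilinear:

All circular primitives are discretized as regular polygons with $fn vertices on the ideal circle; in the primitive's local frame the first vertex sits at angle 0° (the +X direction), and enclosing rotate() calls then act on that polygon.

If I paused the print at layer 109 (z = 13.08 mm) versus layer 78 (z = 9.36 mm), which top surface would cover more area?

Layer 109 (z = 13.08): the cube (footprint 4×23) is included at this height (area 92.00 mm²); the 18×20.5 cube at (7.5, 10) contributes its full rectangle (area 369.00 mm²); the cube at (16, 2) is present — its section is the full 19.5×14.5 rectangle (area 282.75 mm²); Taking the union: the regions partially overlap — summed areas 743.75 mm² minus the doubly-counted overlap 61.75 mm² gives 682.00 mm² — area = 682.00 mm²; the r=7.5 cylinder at (12, 11) gives a regular 8-gon of circumradius 7.5 (constant along its height) (area = (8/2)·7.500²·sin(360°/8) = 159.10 mm²); Taking the intersection: the r=7.5 cylinder at (12, 11) partially overlaps that combined region; clipping to the common part keeps 90.92 mm² — area = 90.92 mm². So its area = 90.92 mm². Layer 78 (z = 9.36): the cube is present — its section is the full 4×23 rectangle (area 92.00 mm²); the cube at (7.5, 10) is not intersected at this z (z outside [9.5, 20.5]); the 19.5×14.5 cube at (16, 2) contributes its full rectangle (area 282.75 mm²); Combining (union): the 2 present regions are separate (no shared area or edge), so areas and boundary lengths simply add and each stays a separate island — area = 374.75 mm²; the cylinder at (12, 11): section is a regular 8-gon, circumradius r=7.5 (area = (8/2)·7.500²·sin(360°/8) = 159.10 mm²); After intersecting: the r=7.5 cylinder at (12, 11) partially overlaps that combined region; clipping to the common part keeps 26.03 mm² — area = 26.03 mm². So its area = 26.03 mm². Layer 109 is larger (90.92 vs 26.03 mm²).

layer 109 (z = 13.08 mm)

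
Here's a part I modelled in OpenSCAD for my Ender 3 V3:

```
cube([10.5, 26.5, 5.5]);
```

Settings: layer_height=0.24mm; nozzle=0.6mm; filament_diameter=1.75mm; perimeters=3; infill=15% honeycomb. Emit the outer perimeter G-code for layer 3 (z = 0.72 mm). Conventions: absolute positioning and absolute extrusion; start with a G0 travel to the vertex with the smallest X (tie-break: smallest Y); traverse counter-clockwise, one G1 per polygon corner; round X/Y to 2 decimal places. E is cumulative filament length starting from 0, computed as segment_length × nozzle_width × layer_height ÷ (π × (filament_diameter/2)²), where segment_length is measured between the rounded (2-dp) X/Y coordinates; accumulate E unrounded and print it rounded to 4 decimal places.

G0 X0.00 Y0.00 Z0.72
G1 X10.50 Y0.00 E0.6286
G1 X10.50 Y26.50 E2.2151
G1 X0.00 Y26.50 E2.8437
G1 X0.00 Y0.00 E4.4302

At z = 0.72 mm: the cube (footprint 10.5×26.5) is included at this height. The outline is a single polygon with 4 vertices. Extrusion per mm of travel: 0.6 × 0.24 / (π × 0.875²) = 0.059868. Accumulating E over each segment gives final E = 4.4302.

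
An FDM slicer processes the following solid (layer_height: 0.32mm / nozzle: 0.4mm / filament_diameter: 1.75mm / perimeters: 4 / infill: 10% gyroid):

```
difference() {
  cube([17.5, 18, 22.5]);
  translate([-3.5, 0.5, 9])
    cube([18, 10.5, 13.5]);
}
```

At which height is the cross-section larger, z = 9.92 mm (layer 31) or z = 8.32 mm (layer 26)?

layer 26 (z = 8.32 mm)

Layer 31 (z = 9.92): the cube is present — its section is the full 17.5×18 rectangle (area 315.00 mm²); the cube at (-3.5, 0.5) (footprint 18×10.5) is included at this height (area 189.00 mm²); Subtracting the remaining from the first: starting from the 17.5×18 cube (315.00 mm²), the 18×10.5 cube at (-3.5, 0.5) partially overlaps it — only the 152.25 mm² overlap (of its 189.00 mm²) is removed, clipping the outline — area = 162.75 mm². So its area = 162.75 mm². Layer 26 (z = 8.32): the cube (footprint 17.5×18) is included at this height (area 315.00 mm²); the cube at (-3.5, 0.5) is not intersected at this z (z outside [9, 22.5]); Subtracting the remaining from the first: none of the subtracted shapes is present at this height, so the 17.5×18 cube is unchanged — area = 315.00 mm². So its area = 315.00 mm². Layer 26 is larger (315.00 vs 162.75 mm²).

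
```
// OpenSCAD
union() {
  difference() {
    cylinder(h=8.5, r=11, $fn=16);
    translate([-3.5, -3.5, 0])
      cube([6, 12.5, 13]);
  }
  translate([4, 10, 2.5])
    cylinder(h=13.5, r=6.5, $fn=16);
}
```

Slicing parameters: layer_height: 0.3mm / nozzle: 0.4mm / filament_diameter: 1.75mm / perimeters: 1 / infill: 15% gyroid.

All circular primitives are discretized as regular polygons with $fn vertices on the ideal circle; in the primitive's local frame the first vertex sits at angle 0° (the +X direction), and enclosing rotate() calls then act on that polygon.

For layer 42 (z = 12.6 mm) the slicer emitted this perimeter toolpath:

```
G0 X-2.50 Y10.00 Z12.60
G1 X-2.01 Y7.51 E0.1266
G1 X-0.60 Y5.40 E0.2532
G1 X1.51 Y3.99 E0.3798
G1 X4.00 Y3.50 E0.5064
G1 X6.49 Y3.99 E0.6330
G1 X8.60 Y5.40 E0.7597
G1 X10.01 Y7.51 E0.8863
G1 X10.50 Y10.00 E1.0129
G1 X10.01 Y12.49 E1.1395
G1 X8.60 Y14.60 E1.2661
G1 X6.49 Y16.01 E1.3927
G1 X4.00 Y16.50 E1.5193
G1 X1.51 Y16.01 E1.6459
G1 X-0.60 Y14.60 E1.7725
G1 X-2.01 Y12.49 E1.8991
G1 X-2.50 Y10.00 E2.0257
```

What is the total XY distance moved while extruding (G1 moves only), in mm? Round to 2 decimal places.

40.60 mm

Sum the Euclidean lengths of each G1 segment: total = 40.60 mm.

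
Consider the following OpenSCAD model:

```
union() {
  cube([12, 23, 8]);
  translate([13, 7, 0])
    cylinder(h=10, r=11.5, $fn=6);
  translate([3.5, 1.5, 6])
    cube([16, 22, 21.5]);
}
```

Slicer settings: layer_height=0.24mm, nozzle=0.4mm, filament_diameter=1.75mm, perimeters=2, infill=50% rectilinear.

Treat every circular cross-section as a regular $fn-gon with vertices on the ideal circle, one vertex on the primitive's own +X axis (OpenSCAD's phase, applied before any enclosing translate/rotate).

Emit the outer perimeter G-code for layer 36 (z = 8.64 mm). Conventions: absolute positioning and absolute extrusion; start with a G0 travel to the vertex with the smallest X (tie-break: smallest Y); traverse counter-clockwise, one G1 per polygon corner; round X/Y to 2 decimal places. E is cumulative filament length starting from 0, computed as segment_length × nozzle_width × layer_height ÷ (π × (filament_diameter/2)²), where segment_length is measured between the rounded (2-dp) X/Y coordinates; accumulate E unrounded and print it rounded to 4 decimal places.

At z = 8.64 mm: the cube is not intersected at this z (z outside [0, 8]); the r=11.5 cylinder at (13, 7) gives a regular 6-gon of circumradius 11.5 (constant along its height); the 16×22 cube at (3.5, 1.5) contributes its full rectangle; Taking the union: the regions partially overlap (shared area 233.49 mm²), so overlapping operands fuse into one piece — 1 connected region. The outline is a single polygon with 11 vertices. Extrusion per mm of travel: 0.4 × 0.24 / (π × 0.875²) = 0.039912. Accumulating E over each segment gives final E = 3.4421.

G0 X1.50 Y7.00 Z8.64
G1 X3.50 Y3.54 E0.1595
G1 X3.50 Y1.50 E0.2409
G1 X4.68 Y1.50 E0.2880
G1 X7.25 Y-2.96 E0.4935
G1 X18.75 Y-2.96 E0.9525
G1 X24.50 Y7.00 E1.4115
G1 X19.50 Y15.66 E1.8106
G1 X19.50 Y23.50 E2.1235
G1 X3.50 Y23.50 E2.7621
G1 X3.50 Y10.46 E3.2825
G1 X1.50 Y7.00 E3.4421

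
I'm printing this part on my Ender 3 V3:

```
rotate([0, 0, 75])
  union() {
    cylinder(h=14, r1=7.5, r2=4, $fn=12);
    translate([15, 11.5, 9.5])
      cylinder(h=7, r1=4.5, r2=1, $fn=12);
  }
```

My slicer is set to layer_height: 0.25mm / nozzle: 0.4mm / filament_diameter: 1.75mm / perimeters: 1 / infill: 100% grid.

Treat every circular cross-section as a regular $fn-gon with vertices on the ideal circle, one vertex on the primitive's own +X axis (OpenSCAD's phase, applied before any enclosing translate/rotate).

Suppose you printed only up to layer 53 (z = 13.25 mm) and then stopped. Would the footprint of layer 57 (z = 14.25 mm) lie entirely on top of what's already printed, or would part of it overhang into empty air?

entirely on top

Compare the two slices. At z = 13.25: the cone contributes a regular 12-gon of circumradius 4.188 (interpolated between r1=7.5 and r2=4 at t=0.946) (area = (12/2)·4.188²·sin(360°/12) = 52.61 mm²); the cone at (15, 11.5) contributes a regular 12-gon of circumradius 2.625 (interpolated between r1=4.5 and r2=1 at t=0.536) (area = (12/2)·2.625²·sin(360°/12) = 20.67 mm²); Merging all regions: the 2 present regions are separate (no shared area or edge), so areas and boundary lengths simply add and each stays a separate island — area = 73.28 mm²; (whole slice rotated 75° about Z — lengths, areas and connectivity unchanged). At z = 14.25: the cone is not intersected at this z (z outside [0, 14]); the cone at (15, 11.5) (r1=4.5→r2=1) has section circumradius 2.125 here — a regular 12-gon (area = (12/2)·2.125²·sin(360°/12) = 13.55 mm²); Merging all regions: only the cone at (15, 11.5) is present, so the union is just that shape — area = 13.55 mm²; (rotated 75° about Z; rotation is an isometry so areas/perimeters/island counts are preserved). Checking containment: the cross-section at z = 14.25 is a subset of the cross-section at z = 13.25.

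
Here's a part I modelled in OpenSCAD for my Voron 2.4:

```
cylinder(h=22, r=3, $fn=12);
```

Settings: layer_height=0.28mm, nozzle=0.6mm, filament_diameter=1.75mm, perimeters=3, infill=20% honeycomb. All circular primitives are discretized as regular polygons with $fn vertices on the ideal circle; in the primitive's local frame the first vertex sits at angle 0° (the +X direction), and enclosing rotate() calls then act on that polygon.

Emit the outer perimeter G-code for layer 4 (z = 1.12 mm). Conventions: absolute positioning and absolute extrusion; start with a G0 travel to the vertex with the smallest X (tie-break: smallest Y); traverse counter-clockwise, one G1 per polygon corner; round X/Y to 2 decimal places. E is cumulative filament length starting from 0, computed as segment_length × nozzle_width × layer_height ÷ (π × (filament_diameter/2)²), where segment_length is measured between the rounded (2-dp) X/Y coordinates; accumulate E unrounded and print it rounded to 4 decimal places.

At z = 1.12 mm: the cylinder: section is a regular 12-gon, circumradius r=3. The outline is a single polygon with 12 vertices. Extrusion per mm of travel: 0.6 × 0.28 / (π × 0.875²) = 0.069846. Accumulating E over each segment gives final E = 1.3021.

G0 X-3.00 Y0.00 Z1.12
G1 X-2.60 Y-1.50 E0.1084
G1 X-1.50 Y-2.60 E0.2171
G1 X0.00 Y-3.00 E0.3255
G1 X1.50 Y-2.60 E0.4339
G1 X2.60 Y-1.50 E0.5426
G1 X3.00 Y0.00 E0.6510
G1 X2.60 Y1.50 E0.7595
G1 X1.50 Y2.60 E0.8681
G1 X0.00 Y3.00 E0.9765
G1 X-1.50 Y2.60 E1.0850
G1 X-2.60 Y1.50 E1.1936
G1 X-3.00 Y0.00 E1.3021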